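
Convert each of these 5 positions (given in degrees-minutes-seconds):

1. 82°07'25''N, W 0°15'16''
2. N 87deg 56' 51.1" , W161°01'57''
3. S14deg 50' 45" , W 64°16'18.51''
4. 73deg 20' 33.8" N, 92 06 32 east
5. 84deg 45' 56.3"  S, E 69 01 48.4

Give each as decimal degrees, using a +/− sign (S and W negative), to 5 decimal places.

1. 82.12361, -0.25444
2. 87.94753, -161.03250
3. -14.84583, -64.27181
4. 73.34272, 92.10889
5. -84.76564, 69.03011

Point 1:
  Latitude: 7′ + 25″ = 7.41667′; 82 + 7.41667/60 = 82.123611
  N → positive
  Lon: 0° + 15/60 + 16/3600 = 0 + 0.250000 + 0.004444 = 0.254444
  hemisphere W, so the sign is −
Point 2:
  Latitude: 87° + 56/60 + 51.1/3600 = 87 + 0.933333 + 0.014194 = 87.947528
  N ⇒ keep positive
  Longitude: 1′ + 57″ = 1.95000′; 161 + 1.95000/60 = 161.032500
  W → negative
Point 3:
  Latitude: 50′ + 45″ = 50.75000′; 14 + 50.75000/60 = 14.845833
  S ⇒ negate
  Longitude: 64 + 16/60 + 18.51/3600 = 64.271808
  hemisphere W, so the sign is −
Point 4:
  Lat: 73 + 20/60 + 33.8/3600 = 73.342722
  N ⇒ keep positive
  Lon: 6′ + 32″ = 6.53333′; 92 + 6.53333/60 = 92.108889
  E → positive
Point 5:
  φ: 84 + 45/60 + 56.3/3600 = 84.765639
  hemisphere S, so the sign is −
  Lon: 69 + 1/60 + 48.4/3600 = 69.030111
  E ⇒ keep positive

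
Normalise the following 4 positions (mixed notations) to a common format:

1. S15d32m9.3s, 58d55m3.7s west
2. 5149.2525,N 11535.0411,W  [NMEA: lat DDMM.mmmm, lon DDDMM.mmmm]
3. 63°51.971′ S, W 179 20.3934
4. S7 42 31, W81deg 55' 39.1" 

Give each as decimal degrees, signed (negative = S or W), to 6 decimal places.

Point 1:
  Lat: 15° + 32/60 + 9.3/3600 = 15 + 0.533333 + 0.002583 = 15.5359167
  hemisphere S, so the sign is −
  λ: 55′ + 3.7″ = 55.06167′; 58 + 55.06167/60 = 58.9176944
  W ⇒ negate
Point 2:
  Lat: degrees = first 2 digits = 51, minutes = 49.2525; 51 + 49.2525/60 = 51.8208750
  N ⇒ keep positive
  λ: degrees = first 3 digits = 115, minutes = 35.0411; 115 + 35.0411/60 = 115.5840183
  W ⇒ negate
Point 3:
  φ: 63 + 51.971/60 = 63.8661833
  hemisphere S, so the sign is −
  Lon: 20.3934′ = 0.339890°; total 179.3398900
  W → negative
Point 4:
  φ: 7° + 42/60 + 31/3600 = 7 + 0.700000 + 0.008611 = 7.7086111
  hemisphere S, so the sign is −
  λ: 55′ + 39.1″ = 55.65167′; 81 + 55.65167/60 = 81.9275278
  W ⇒ negate

1. -15.535917, -58.917694
2. 51.820875, -115.584018
3. -63.866183, -179.339890
4. -7.708611, -81.927528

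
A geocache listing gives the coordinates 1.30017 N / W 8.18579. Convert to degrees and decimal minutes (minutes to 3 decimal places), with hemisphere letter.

1° 18.010′ N, 8° 11.147′ W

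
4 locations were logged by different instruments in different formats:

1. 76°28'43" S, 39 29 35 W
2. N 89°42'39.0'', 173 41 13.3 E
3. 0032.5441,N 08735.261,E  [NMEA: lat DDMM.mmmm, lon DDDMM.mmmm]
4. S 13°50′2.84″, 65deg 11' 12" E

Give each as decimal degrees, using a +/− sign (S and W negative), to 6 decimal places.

1. -76.478611, -39.493056
2. 89.710833, 173.687028
3. 0.542402, 87.587683
4. -13.834122, 65.186667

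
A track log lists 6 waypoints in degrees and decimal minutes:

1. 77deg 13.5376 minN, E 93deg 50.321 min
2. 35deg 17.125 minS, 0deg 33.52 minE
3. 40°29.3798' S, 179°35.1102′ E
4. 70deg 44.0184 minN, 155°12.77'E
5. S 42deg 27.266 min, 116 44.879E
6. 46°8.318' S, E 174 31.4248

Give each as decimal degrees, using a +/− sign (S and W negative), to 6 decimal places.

Point 1:
  φ: 77 + 13.5376/60 = 77.2256267
  N ⇒ keep positive
  Longitude: 93 + 50.321/60 = 93.8386833
  E → positive
Point 2:
  φ: 17.125′ = 0.285417°; total 35.2854167
  S ⇒ negate
  λ: 0 + 33.52/60 = 0.5586667
  E → positive
Point 3:
  φ: 40 + 29.3798/60 = 40.4896633
  S ⇒ negate
  λ: 35.1102′ = 0.585170°; total 179.5851700
  E → positive
Point 4:
  Lat: 70 + 44.0184/60 = 70.7336400
  N → positive
  Longitude: 12.77′ = 0.212833°; total 155.2128333
  E → positive
Point 5:
  φ: 42 + 27.266/60 = 42.4544333
  S ⇒ negate
  Lon: 44.879′ = 0.747983°; total 116.7479833
  E ⇒ keep positive
Point 6:
  Lat: 46 + 8.318/60 = 46.1386333
  S → negative
  Lon: 31.4248′ = 0.523747°; total 174.5237467
  E ⇒ keep positive

1. 77.225627, 93.838683
2. -35.285417, 0.558667
3. -40.489663, 179.585170
4. 70.733640, 155.212833
5. -42.454433, 116.747983
6. -46.138633, 174.523747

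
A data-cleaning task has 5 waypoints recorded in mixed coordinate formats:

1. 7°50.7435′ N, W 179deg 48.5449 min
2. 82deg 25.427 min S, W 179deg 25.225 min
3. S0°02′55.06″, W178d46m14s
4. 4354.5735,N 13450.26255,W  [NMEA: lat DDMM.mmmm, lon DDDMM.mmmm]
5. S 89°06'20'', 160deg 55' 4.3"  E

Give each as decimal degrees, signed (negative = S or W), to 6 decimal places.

Point 1:
  Lat: 50.7435′ = 0.845725°; total 7.8457250
  N ⇒ keep positive
  λ: 48.5449′ = 0.809082°; total 179.8090817
  hemisphere W, so the sign is −
Point 2:
  Lat: 25.427′ = 0.423783°; total 82.4237833
  hemisphere S, so the sign is −
  λ: 179 + 25.225/60 = 179.4204167
  W → negative
Point 3:
  Latitude: 0° + 2/60 + 55.06/3600 = 0 + 0.033333 + 0.015294 = 0.0486278
  S → negative
  Longitude: 178 + 46/60 + 14/3600 = 178.7705556
  W ⇒ negate
Point 4:
  φ: degrees = first 2 digits = 43, minutes = 54.5735; 43 + 54.5735/60 = 43.9095583
  N ⇒ keep positive
  λ: degrees = first 3 digits = 134, minutes = 50.26255; 134 + 50.26255/60 = 134.8377092
  W → negative
Point 5:
  Lat: 89 + 6/60 + 20/3600 = 89.1055556
  hemisphere S, so the sign is −
  Lon: 160 + 55/60 + 4.3/3600 = 160.9178611
  E → positive

1. 7.845725, -179.809082
2. -82.423783, -179.420417
3. -0.048628, -178.770556
4. 43.909558, -134.837709
5. -89.105556, 160.917861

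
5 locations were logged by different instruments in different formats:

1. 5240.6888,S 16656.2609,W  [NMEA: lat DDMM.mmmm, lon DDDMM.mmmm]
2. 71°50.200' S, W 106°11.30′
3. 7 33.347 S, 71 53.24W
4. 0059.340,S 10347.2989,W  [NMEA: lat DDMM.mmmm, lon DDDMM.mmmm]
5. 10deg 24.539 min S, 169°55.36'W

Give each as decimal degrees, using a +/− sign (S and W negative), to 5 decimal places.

1. -52.67815, -166.93768
2. -71.83667, -106.18833
3. -7.55578, -71.88733
4. -0.98900, -103.78832
5. -10.40898, -169.92267

Point 1:
  Latitude: split at 2 digits → 52° and 40.6888′; 52 + 40.6888/60 = 52.678147
  S → negative
  λ: degrees = first 3 digits = 166, minutes = 56.2609; 166 + 56.2609/60 = 166.937682
  W ⇒ negate
Point 2:
  φ: 50.2′ = 0.836667°; total 71.836667
  S ⇒ negate
  λ: 106 + 11.3/60 = 106.188333
  W ⇒ negate
Point 3:
  Latitude: 7 + 33.347/60 = 7.555783
  hemisphere S, so the sign is −
  λ: 71 + 53.24/60 = 71.887333
  W ⇒ negate
Point 4:
  Latitude: split at 2 digits → 00° and 59.34′; 0 + 59.34/60 = 0.989000
  S ⇒ negate
  Lon: split at 3 digits → 103° and 47.2989′; 103 + 47.2989/60 = 103.788315
  W ⇒ negate
Point 5:
  Latitude: 10 + 24.539/60 = 10.408983
  hemisphere S, so the sign is −
  Lon: 55.36′ = 0.922667°; total 169.922667
  W → negative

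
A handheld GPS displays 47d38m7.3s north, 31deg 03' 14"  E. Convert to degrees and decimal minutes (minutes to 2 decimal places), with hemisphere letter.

47° 38.12′ N, 31° 3.23′ E

φ: 38 + 7.3/60 = 38.1217′
λ: seconds/60 = 0.23333; minutes = 3 + 0.23333 = 3.2333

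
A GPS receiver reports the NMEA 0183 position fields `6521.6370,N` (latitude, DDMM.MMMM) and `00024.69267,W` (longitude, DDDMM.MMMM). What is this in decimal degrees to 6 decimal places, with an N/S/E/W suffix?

Lat: degrees = first 2 digits = 65, minutes = 21.637; 65 + 21.637/60 = 65.3606167
Longitude: degrees = first 3 digits = 0, minutes = 24.69267; 0 + 24.69267/60 = 0.4115445

65.360617° N, 0.411545° W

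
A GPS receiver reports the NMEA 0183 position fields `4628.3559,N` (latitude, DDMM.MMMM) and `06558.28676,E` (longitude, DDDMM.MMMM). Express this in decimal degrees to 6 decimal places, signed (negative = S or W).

46.472598, 65.971446

Latitude: degrees = first 2 digits = 46, minutes = 28.3559; 46 + 28.3559/60 = 46.4725983
N ⇒ keep positive
Longitude: degrees = first 3 digits = 65, minutes = 58.28676; 65 + 58.28676/60 = 65.9714460
E → positive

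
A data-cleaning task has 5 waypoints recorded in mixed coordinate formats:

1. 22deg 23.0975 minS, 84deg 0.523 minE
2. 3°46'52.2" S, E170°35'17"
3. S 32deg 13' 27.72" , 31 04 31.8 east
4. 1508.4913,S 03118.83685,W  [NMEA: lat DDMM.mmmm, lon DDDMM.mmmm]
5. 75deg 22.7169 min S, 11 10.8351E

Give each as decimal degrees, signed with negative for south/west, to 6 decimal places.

1. -22.384958, 84.008717
2. -3.781167, 170.588056
3. -32.224367, 31.075500
4. -15.141522, -31.313948
5. -75.378615, 11.180585

Point 1:
  Latitude: 23.0975′ = 0.384958°; total 22.3849583
  hemisphere S, so the sign is −
  Longitude: 0.523′ = 0.008717°; total 84.0087167
  E → positive
Point 2:
  Latitude: 46′ + 52.2″ = 46.87000′; 3 + 46.87000/60 = 3.7811667
  S → negative
  λ: 170 + 35/60 + 17/3600 = 170.5880556
  E → positive
Point 3:
  Lat: 32° + 13/60 + 27.72/3600 = 32 + 0.216667 + 0.007700 = 32.2243667
  S → negative
  λ: 31 + 4/60 + 31.8/3600 = 31.0755000
  E → positive
Point 4:
  Lat: degrees = first 2 digits = 15, minutes = 8.4913; 15 + 8.4913/60 = 15.1415217
  hemisphere S, so the sign is −
  λ: degrees = first 3 digits = 31, minutes = 18.83685; 31 + 18.83685/60 = 31.3139475
  hemisphere W, so the sign is −
Point 5:
  φ: 22.7169′ = 0.378615°; total 75.3786150
  hemisphere S, so the sign is −
  Longitude: 11 + 10.8351/60 = 11.1805850
  E ⇒ keep positive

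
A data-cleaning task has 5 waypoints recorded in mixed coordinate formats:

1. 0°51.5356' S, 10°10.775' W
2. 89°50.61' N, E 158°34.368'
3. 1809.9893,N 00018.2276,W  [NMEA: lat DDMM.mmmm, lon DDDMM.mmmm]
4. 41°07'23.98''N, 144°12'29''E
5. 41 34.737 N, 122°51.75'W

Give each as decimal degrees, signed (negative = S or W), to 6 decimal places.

Point 1:
  Lat: 51.5356′ = 0.858927°; total 0.8589267
  hemisphere S, so the sign is −
  λ: 10 + 10.775/60 = 10.1795833
  hemisphere W, so the sign is −
Point 2:
  Latitude: 89 + 50.61/60 = 89.8435000
  N → positive
  Longitude: 158 + 34.368/60 = 158.5728000
  E → positive
Point 3:
  φ: split at 2 digits → 18° and 9.9893′; 18 + 9.9893/60 = 18.1664883
  N → positive
  Lon: degrees = first 3 digits = 0, minutes = 18.2276; 0 + 18.2276/60 = 0.3037933
  W ⇒ negate
Point 4:
  φ: 41 + 7/60 + 23.98/3600 = 41.1233278
  N ⇒ keep positive
  Longitude: 144 + 12/60 + 29/3600 = 144.2080556
  E ⇒ keep positive
Point 5:
  Latitude: 41 + 34.737/60 = 41.5789500
  N ⇒ keep positive
  λ: 122 + 51.75/60 = 122.8625000
  W → negative

1. -0.858927, -10.179583
2. 89.843500, 158.572800
3. 18.166488, -0.303793
4. 41.123328, 144.208056
5. 41.578950, -122.862500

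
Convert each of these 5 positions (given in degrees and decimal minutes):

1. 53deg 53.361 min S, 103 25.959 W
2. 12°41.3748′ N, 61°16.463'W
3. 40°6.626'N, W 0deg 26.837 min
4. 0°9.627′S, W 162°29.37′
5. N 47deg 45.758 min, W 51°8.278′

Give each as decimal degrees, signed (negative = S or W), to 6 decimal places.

1. -53.889350, -103.432650
2. 12.689580, -61.274383
3. 40.110433, -0.447283
4. -0.160450, -162.489500
5. 47.762633, -51.137967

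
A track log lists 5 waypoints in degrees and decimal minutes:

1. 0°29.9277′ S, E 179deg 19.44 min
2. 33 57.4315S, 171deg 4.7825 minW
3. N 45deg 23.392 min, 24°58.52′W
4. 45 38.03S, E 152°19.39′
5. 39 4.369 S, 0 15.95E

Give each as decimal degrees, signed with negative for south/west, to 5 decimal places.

1. -0.49880, 179.32400
2. -33.95719, -171.07971
3. 45.38987, -24.97533
4. -45.63383, 152.32317
5. -39.07282, 0.26583

Point 1:
  φ: 0 + 29.9277/60 = 0.498795
  S ⇒ negate
  Longitude: 179 + 19.44/60 = 179.324000
  E ⇒ keep positive
Point 2:
  Lat: 57.4315′ = 0.957192°; total 33.957192
  S ⇒ negate
  λ: 4.7825′ = 0.079708°; total 171.079708
  hemisphere W, so the sign is −
Point 3:
  φ: 45 + 23.392/60 = 45.389867
  N → positive
  Longitude: 24 + 58.52/60 = 24.975333
  W → negative
Point 4:
  φ: 38.03′ = 0.633833°; total 45.633833
  S → negative
  Lon: 19.39′ = 0.323167°; total 152.323167
  E → positive
Point 5:
  Latitude: 4.369′ = 0.072817°; total 39.072817
  S → negative
  λ: 0 + 15.95/60 = 0.265833
  E ⇒ keep positive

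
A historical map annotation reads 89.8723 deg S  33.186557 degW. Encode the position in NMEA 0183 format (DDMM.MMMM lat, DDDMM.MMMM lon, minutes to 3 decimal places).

8952.338,S / 03311.193,W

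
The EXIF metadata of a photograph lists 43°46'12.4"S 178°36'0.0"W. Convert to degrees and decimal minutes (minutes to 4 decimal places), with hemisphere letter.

φ: seconds/60 = 0.20667; minutes = 46 + 0.20667 = 46.206667
λ: seconds/60 = 0.00000; minutes = 36 + 0.00000 = 36.000000

43° 46.2067′ S, 178° 36.0000′ W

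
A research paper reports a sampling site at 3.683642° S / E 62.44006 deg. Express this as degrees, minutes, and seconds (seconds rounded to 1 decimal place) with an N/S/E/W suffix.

Lat: whole degrees 3; 41.01852′ → 41′ and 1.111″
Lon: 0.440060 × 60 = 26.40360′ → 26′, remainder × 60 = 24.216″

3°41′1.1″ S, 62°26′24.2″ E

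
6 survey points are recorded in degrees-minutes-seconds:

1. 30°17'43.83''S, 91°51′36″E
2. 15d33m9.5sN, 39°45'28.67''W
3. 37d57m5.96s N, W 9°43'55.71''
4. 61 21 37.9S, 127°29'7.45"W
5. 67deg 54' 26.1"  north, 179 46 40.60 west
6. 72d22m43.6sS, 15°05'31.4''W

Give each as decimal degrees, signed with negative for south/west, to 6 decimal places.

Point 1:
  Lat: 17′ + 43.83″ = 17.73050′; 30 + 17.73050/60 = 30.2955083
  hemisphere S, so the sign is −
  Longitude: 91 + 51/60 + 36/3600 = 91.8600000
  E ⇒ keep positive
Point 2:
  φ: 15 + 33/60 + 9.5/3600 = 15.5526389
  N → positive
  λ: 45′ + 28.67″ = 45.47783′; 39 + 45.47783/60 = 39.7579639
  W → negative
Point 3:
  Lat: 37 + 57/60 + 5.96/3600 = 37.9516556
  N ⇒ keep positive
  λ: 43′ + 55.71″ = 43.92850′; 9 + 43.92850/60 = 9.7321417
  W ⇒ negate
Point 4:
  Lat: 61° + 21/60 + 37.9/3600 = 61 + 0.350000 + 0.010528 = 61.3605278
  hemisphere S, so the sign is −
  Lon: 127° + 29/60 + 7.45/3600 = 127 + 0.483333 + 0.002069 = 127.4854028
  hemisphere W, so the sign is −
Point 5:
  Lat: 54′ + 26.1″ = 54.43500′; 67 + 54.43500/60 = 67.9072500
  N ⇒ keep positive
  λ: 46′ + 40.6″ = 46.67667′; 179 + 46.67667/60 = 179.7779444
  hemisphere W, so the sign is −
Point 6:
  φ: 22′ + 43.6″ = 22.72667′; 72 + 22.72667/60 = 72.3787778
  hemisphere S, so the sign is −
  Longitude: 5′ + 31.4″ = 5.52333′; 15 + 5.52333/60 = 15.0920556
  hemisphere W, so the sign is −

1. -30.295508, 91.860000
2. 15.552639, -39.757964
3. 37.951656, -9.732142
4. -61.360528, -127.485403
5. 67.907250, -179.777944
6. -72.378778, -15.092056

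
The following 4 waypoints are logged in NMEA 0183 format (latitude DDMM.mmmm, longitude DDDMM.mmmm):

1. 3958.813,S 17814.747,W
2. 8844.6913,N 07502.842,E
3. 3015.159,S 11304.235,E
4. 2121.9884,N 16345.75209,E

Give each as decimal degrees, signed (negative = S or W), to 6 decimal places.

1. -39.980217, -178.245783
2. 88.744855, 75.047367
3. -30.252650, 113.070583
4. 21.366473, 163.762535

Point 1:
  Lat: split at 2 digits → 39° and 58.813′; 39 + 58.813/60 = 39.9802167
  S → negative
  Longitude: split at 3 digits → 178° and 14.747′; 178 + 14.747/60 = 178.2457833
  hemisphere W, so the sign is −
Point 2:
  φ: degrees = first 2 digits = 88, minutes = 44.6913; 88 + 44.6913/60 = 88.7448550
  N ⇒ keep positive
  Longitude: degrees = first 3 digits = 75, minutes = 2.842; 75 + 2.842/60 = 75.0473667
  E → positive
Point 3:
  Lat: degrees = first 2 digits = 30, minutes = 15.159; 30 + 15.159/60 = 30.2526500
  S → negative
  Longitude: split at 3 digits → 113° and 4.235′; 113 + 4.235/60 = 113.0705833
  E → positive
Point 4:
  Lat: split at 2 digits → 21° and 21.9884′; 21 + 21.9884/60 = 21.3664733
  N → positive
  Longitude: split at 3 digits → 163° and 45.75209′; 163 + 45.75209/60 = 163.7625348
  E → positive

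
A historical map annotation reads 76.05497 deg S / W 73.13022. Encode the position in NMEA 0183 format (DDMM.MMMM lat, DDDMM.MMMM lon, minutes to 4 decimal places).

7603.2982,S / 07307.8132,W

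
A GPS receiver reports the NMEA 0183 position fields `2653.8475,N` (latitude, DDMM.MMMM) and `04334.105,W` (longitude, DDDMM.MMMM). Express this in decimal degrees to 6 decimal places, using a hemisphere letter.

φ: split at 2 digits → 26° and 53.8475′; 26 + 53.8475/60 = 26.8974583
λ: split at 3 digits → 043° and 34.105′; 43 + 34.105/60 = 43.5684167

26.897458° N, 43.568417° W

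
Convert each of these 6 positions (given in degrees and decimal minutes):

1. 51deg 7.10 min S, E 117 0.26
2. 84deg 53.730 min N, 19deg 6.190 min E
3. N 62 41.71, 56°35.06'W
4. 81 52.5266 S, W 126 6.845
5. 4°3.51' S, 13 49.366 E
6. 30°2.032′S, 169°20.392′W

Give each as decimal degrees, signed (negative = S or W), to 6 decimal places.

1. -51.118333, 117.004333
2. 84.895500, 19.103167
3. 62.695167, -56.584333
4. -81.875443, -126.114083
5. -4.058500, 13.822767
6. -30.033867, -169.339867

Point 1:
  Lat: 7.1′ = 0.118333°; total 51.1183333
  hemisphere S, so the sign is −
  λ: 117 + 0.26/60 = 117.0043333
  E ⇒ keep positive
Point 2:
  Latitude: 53.73′ = 0.895500°; total 84.8955000
  N → positive
  λ: 6.19′ = 0.103167°; total 19.1031667
  E → positive
Point 3:
  φ: 41.71′ = 0.695167°; total 62.6951667
  N → positive
  Lon: 35.06′ = 0.584333°; total 56.5843333
  W → negative
Point 4:
  φ: 81 + 52.5266/60 = 81.8754433
  S → negative
  λ: 126 + 6.845/60 = 126.1140833
  W → negative
Point 5:
  Latitude: 4 + 3.51/60 = 4.0585000
  S → negative
  λ: 13 + 49.366/60 = 13.8227667
  E → positive
Point 6:
  Latitude: 2.032′ = 0.033867°; total 30.0338667
  hemisphere S, so the sign is −
  Lon: 20.392′ = 0.339867°; total 169.3398667
  W ⇒ negate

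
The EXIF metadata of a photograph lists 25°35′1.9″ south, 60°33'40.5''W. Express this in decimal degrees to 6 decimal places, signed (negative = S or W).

-25.583861, -60.561250

Lat: 25 + 35/60 + 1.9/3600 = 25.5838611
S ⇒ negate
λ: 60 + 33/60 + 40.5/3600 = 60.5612500
W → negative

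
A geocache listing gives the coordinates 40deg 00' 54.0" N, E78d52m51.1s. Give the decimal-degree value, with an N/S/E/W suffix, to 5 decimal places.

40.01500° N, 78.88086° E

φ: 40 + 0/60 + 54/3600 = 40.015000
λ: 78 + 52/60 + 51.1/3600 = 78.880861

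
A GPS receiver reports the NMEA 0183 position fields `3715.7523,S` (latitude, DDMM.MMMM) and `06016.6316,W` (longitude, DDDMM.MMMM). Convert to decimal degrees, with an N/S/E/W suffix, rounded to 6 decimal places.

37.262538° S, 60.277193° W

φ: degrees = first 2 digits = 37, minutes = 15.7523; 37 + 15.7523/60 = 37.2625383
λ: degrees = first 3 digits = 60, minutes = 16.6316; 60 + 16.6316/60 = 60.2771933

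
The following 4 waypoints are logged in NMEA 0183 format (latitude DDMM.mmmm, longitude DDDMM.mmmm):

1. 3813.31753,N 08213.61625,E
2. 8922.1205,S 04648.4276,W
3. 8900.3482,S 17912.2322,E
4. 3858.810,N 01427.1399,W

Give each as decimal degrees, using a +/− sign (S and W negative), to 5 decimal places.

Point 1:
  Latitude: split at 2 digits → 38° and 13.31753′; 38 + 13.31753/60 = 38.221959
  N ⇒ keep positive
  λ: degrees = first 3 digits = 82, minutes = 13.61625; 82 + 13.61625/60 = 82.226938
  E ⇒ keep positive
Point 2:
  φ: degrees = first 2 digits = 89, minutes = 22.1205; 89 + 22.1205/60 = 89.368675
  S → negative
  λ: degrees = first 3 digits = 46, minutes = 48.4276; 46 + 48.4276/60 = 46.807127
  hemisphere W, so the sign is −
Point 3:
  φ: degrees = first 2 digits = 89, minutes = 0.3482; 89 + 0.3482/60 = 89.005803
  S → negative
  λ: degrees = first 3 digits = 179, minutes = 12.2322; 179 + 12.2322/60 = 179.203870
  E → positive
Point 4:
  φ: split at 2 digits → 38° and 58.81′; 38 + 58.81/60 = 38.980167
  N → positive
  λ: split at 3 digits → 014° and 27.1399′; 14 + 27.1399/60 = 14.452332
  hemisphere W, so the sign is −

1. 38.22196, 82.22694
2. -89.36868, -46.80713
3. -89.00580, 179.20387
4. 38.98017, -14.45233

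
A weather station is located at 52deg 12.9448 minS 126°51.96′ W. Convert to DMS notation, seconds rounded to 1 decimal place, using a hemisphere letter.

52°12′56.7″ S, 126°51′57.6″ W

Lat: fractional minutes 0.94480 × 60 = 56.688″
Longitude: 51.96000′ → 51′ and 0.96000 × 60 = 57.600″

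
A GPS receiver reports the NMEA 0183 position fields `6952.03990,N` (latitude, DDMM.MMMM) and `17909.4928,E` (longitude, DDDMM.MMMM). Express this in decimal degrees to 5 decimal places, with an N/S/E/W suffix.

Latitude: degrees = first 2 digits = 69, minutes = 52.0399; 69 + 52.0399/60 = 69.867332
Longitude: degrees = first 3 digits = 179, minutes = 9.4928; 179 + 9.4928/60 = 179.158213

69.86733° N, 179.15821° E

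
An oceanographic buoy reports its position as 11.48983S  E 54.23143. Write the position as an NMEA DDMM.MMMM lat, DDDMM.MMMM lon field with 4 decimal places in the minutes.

Lat: 11° + 0.489830 × 60 = 11° 29.389800′
λ: fractional part 0.231430 → 13.885800 minutes

1129.3898,S / 05413.8858,E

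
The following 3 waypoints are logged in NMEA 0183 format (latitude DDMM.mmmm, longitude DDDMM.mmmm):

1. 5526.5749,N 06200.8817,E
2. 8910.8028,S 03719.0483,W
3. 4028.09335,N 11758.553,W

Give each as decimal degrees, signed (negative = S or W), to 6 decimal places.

1. 55.442915, 62.014695
2. -89.180047, -37.317472
3. 40.468223, -117.975883

Point 1:
  Lat: degrees = first 2 digits = 55, minutes = 26.5749; 55 + 26.5749/60 = 55.4429150
  N ⇒ keep positive
  λ: split at 3 digits → 062° and 0.8817′; 62 + 0.8817/60 = 62.0146950
  E ⇒ keep positive
Point 2:
  Latitude: degrees = first 2 digits = 89, minutes = 10.8028; 89 + 10.8028/60 = 89.1800467
  hemisphere S, so the sign is −
  Lon: degrees = first 3 digits = 37, minutes = 19.0483; 37 + 19.0483/60 = 37.3174717
  W → negative
Point 3:
  Lat: split at 2 digits → 40° and 28.09335′; 40 + 28.09335/60 = 40.4682225
  N → positive
  Lon: split at 3 digits → 117° and 58.553′; 117 + 58.553/60 = 117.9758833
  W → negative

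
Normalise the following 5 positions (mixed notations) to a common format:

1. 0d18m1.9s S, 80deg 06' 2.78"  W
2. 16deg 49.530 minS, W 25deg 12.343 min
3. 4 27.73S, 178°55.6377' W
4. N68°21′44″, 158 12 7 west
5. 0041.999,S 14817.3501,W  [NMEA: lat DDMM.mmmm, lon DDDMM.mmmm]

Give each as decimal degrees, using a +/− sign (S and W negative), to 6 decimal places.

Point 1:
  Latitude: 18′ + 1.9″ = 18.03167′; 0 + 18.03167/60 = 0.3005278
  hemisphere S, so the sign is −
  Longitude: 80° + 6/60 + 2.78/3600 = 80 + 0.100000 + 0.000772 = 80.1007722
  W → negative
Point 2:
  Lat: 49.53′ = 0.825500°; total 16.8255000
  S ⇒ negate
  Longitude: 25 + 12.343/60 = 25.2057167
  hemisphere W, so the sign is −
Point 3:
  φ: 27.73′ = 0.462167°; total 4.4621667
  S ⇒ negate
  λ: 178 + 55.6377/60 = 178.9272950
  W ⇒ negate
Point 4:
  φ: 68 + 21/60 + 44/3600 = 68.3622222
  N ⇒ keep positive
  Longitude: 12′ + 7″ = 12.11667′; 158 + 12.11667/60 = 158.2019444
  W ⇒ negate
Point 5:
  φ: split at 2 digits → 00° and 41.999′; 0 + 41.999/60 = 0.6999833
  S → negative
  Lon: degrees = first 3 digits = 148, minutes = 17.3501; 148 + 17.3501/60 = 148.2891683
  hemisphere W, so the sign is −

1. -0.300528, -80.100772
2. -16.825500, -25.205717
3. -4.462167, -178.927295
4. 68.362222, -158.201944
5. -0.699983, -148.289168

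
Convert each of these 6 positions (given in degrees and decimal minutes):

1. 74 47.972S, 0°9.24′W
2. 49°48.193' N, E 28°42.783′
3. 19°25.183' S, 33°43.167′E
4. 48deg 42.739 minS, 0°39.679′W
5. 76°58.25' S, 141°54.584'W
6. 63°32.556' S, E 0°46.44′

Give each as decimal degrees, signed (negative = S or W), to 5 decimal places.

1. -74.79953, -0.15400
2. 49.80322, 28.71305
3. -19.41972, 33.71945
4. -48.71232, -0.66132
5. -76.97083, -141.90973
6. -63.54260, 0.77400

Point 1:
  Latitude: 47.972′ = 0.799533°; total 74.799533
  S → negative
  Lon: 9.24′ = 0.154000°; total 0.154000
  W ⇒ negate
Point 2:
  Lat: 49 + 48.193/60 = 49.803217
  N ⇒ keep positive
  Lon: 42.783′ = 0.713050°; total 28.713050
  E → positive
Point 3:
  Lat: 19 + 25.183/60 = 19.419717
  hemisphere S, so the sign is −
  Lon: 33 + 43.167/60 = 33.719450
  E ⇒ keep positive
Point 4:
  φ: 48 + 42.739/60 = 48.712317
  S → negative
  Lon: 0 + 39.679/60 = 0.661317
  hemisphere W, so the sign is −
Point 5:
  Latitude: 58.25′ = 0.970833°; total 76.970833
  S → negative
  Lon: 54.584′ = 0.909733°; total 141.909733
  W → negative
Point 6:
  Latitude: 32.556′ = 0.542600°; total 63.542600
  S ⇒ negate
  λ: 46.44′ = 0.774000°; total 0.774000
  E → positive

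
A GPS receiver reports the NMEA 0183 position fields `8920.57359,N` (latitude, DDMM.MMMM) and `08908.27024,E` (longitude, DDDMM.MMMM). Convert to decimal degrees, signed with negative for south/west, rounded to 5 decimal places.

Latitude: split at 2 digits → 89° and 20.57359′; 89 + 20.57359/60 = 89.342893
N → positive
λ: split at 3 digits → 089° and 8.27024′; 89 + 8.27024/60 = 89.137837
E → positive

89.34289, 89.13784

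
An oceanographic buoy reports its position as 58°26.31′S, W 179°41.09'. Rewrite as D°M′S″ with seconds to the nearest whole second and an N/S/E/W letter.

Latitude: fractional minutes 0.31000 × 60 = 18.60″
λ: 41.09000′ → 41′ and 0.09000 × 60 = 5.40″

58°26′19″ S, 179°41′5″ W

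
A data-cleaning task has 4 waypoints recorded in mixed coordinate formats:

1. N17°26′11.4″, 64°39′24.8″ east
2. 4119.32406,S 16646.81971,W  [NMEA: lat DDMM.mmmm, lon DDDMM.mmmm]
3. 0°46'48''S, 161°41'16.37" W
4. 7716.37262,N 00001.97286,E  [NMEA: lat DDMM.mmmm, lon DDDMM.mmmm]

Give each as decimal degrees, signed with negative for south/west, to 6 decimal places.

Point 1:
  Latitude: 26′ + 11.4″ = 26.19000′; 17 + 26.19000/60 = 17.4365000
  N → positive
  Lon: 64° + 39/60 + 24.8/3600 = 64 + 0.650000 + 0.006889 = 64.6568889
  E ⇒ keep positive
Point 2:
  Lat: degrees = first 2 digits = 41, minutes = 19.32406; 41 + 19.32406/60 = 41.3220677
  S ⇒ negate
  Lon: split at 3 digits → 166° and 46.81971′; 166 + 46.81971/60 = 166.7803285
  W → negative
Point 3:
  Latitude: 0 + 46/60 + 48/3600 = 0.7800000
  S ⇒ negate
  Lon: 41′ + 16.37″ = 41.27283′; 161 + 41.27283/60 = 161.6878806
  W ⇒ negate
Point 4:
  φ: split at 2 digits → 77° and 16.37262′; 77 + 16.37262/60 = 77.2728770
  N ⇒ keep positive
  Longitude: degrees = first 3 digits = 0, minutes = 1.97286; 0 + 1.97286/60 = 0.0328810
  E ⇒ keep positive

1. 17.436500, 64.656889
2. -41.322068, -166.780329
3. -0.780000, -161.687881
4. 77.272877, 0.032881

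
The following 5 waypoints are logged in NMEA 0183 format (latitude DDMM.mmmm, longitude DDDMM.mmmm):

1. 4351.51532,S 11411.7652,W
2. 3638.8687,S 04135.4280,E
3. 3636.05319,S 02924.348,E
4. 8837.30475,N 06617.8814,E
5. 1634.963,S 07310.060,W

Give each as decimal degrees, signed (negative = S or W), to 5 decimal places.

Point 1:
  φ: degrees = first 2 digits = 43, minutes = 51.51532; 43 + 51.51532/60 = 43.858589
  hemisphere S, so the sign is −
  Lon: degrees = first 3 digits = 114, minutes = 11.7652; 114 + 11.7652/60 = 114.196087
  hemisphere W, so the sign is −
Point 2:
  Latitude: split at 2 digits → 36° and 38.8687′; 36 + 38.8687/60 = 36.647812
  hemisphere S, so the sign is −
  Lon: split at 3 digits → 041° and 35.428′; 41 + 35.428/60 = 41.590467
  E ⇒ keep positive
Point 3:
  Lat: degrees = first 2 digits = 36, minutes = 36.05319; 36 + 36.05319/60 = 36.600887
  S ⇒ negate
  Longitude: degrees = first 3 digits = 29, minutes = 24.348; 29 + 24.348/60 = 29.405800
  E → positive
Point 4:
  φ: degrees = first 2 digits = 88, minutes = 37.30475; 88 + 37.30475/60 = 88.621746
  N → positive
  λ: degrees = first 3 digits = 66, minutes = 17.8814; 66 + 17.8814/60 = 66.298023
  E ⇒ keep positive
Point 5:
  Latitude: split at 2 digits → 16° and 34.963′; 16 + 34.963/60 = 16.582717
  S ⇒ negate
  λ: degrees = first 3 digits = 73, minutes = 10.06; 73 + 10.06/60 = 73.167667
  W → negative

1. -43.85859, -114.19609
2. -36.64781, 41.59047
3. -36.60089, 29.40580
4. 88.62175, 66.29802
5. -16.58272, -73.16767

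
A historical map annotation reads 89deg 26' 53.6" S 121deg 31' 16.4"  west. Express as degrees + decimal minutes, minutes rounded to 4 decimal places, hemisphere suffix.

89° 26.8933′ S, 121° 31.2733′ W

φ: seconds/60 = 0.89333; minutes = 26 + 0.89333 = 26.893333
λ: 31 + 16.4/60 = 31.273333′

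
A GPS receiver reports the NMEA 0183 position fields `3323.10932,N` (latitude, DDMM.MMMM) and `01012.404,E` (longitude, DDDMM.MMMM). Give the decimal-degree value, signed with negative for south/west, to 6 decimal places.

Latitude: degrees = first 2 digits = 33, minutes = 23.10932; 33 + 23.10932/60 = 33.3851553
N ⇒ keep positive
Lon: degrees = first 3 digits = 10, minutes = 12.404; 10 + 12.404/60 = 10.2067333
E → positive

33.385155, 10.206733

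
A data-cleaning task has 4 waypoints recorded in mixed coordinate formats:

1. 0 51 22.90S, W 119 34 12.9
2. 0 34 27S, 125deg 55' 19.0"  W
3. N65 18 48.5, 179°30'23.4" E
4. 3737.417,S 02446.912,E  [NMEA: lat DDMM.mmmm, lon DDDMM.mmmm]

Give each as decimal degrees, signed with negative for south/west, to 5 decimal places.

1. -0.85636, -119.57025
2. -0.57417, -125.92194
3. 65.31347, 179.50650
4. -37.62362, 24.78187

Point 1:
  Latitude: 0 + 51/60 + 22.9/3600 = 0.856361
  hemisphere S, so the sign is −
  Longitude: 119° + 34/60 + 12.9/3600 = 119 + 0.566667 + 0.003583 = 119.570250
  W ⇒ negate
Point 2:
  Latitude: 34′ + 27″ = 34.45000′; 0 + 34.45000/60 = 0.574167
  hemisphere S, so the sign is −
  Longitude: 125 + 55/60 + 19/3600 = 125.921944
  W → negative
Point 3:
  Latitude: 65° + 18/60 + 48.5/3600 = 65 + 0.300000 + 0.013472 = 65.313472
  N ⇒ keep positive
  Lon: 30′ + 23.4″ = 30.39000′; 179 + 30.39000/60 = 179.506500
  E ⇒ keep positive
Point 4:
  Lat: split at 2 digits → 37° and 37.417′; 37 + 37.417/60 = 37.623617
  S ⇒ negate
  Lon: split at 3 digits → 024° and 46.912′; 24 + 46.912/60 = 24.781867
  E → positive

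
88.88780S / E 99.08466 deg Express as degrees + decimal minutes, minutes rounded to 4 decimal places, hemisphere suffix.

88° 53.2680′ S, 99° 5.0796′ E

φ: 88° + 0.887800 × 60 = 88° 53.268000′
λ: fractional part 0.084660 → 5.079600 minutes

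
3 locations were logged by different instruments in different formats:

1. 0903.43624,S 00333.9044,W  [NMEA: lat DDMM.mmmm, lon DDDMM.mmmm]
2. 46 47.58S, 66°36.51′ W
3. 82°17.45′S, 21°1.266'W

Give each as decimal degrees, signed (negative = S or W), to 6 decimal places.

1. -9.057271, -3.565073
2. -46.793000, -66.608500
3. -82.290833, -21.021100

Point 1:
  Lat: split at 2 digits → 09° and 3.43624′; 9 + 3.43624/60 = 9.0572707
  S ⇒ negate
  Longitude: degrees = first 3 digits = 3, minutes = 33.9044; 3 + 33.9044/60 = 3.5650733
  W → negative
Point 2:
  Lat: 47.58′ = 0.793000°; total 46.7930000
  hemisphere S, so the sign is −
  λ: 36.51′ = 0.608500°; total 66.6085000
  hemisphere W, so the sign is −
Point 3:
  Lat: 82 + 17.45/60 = 82.2908333
  S ⇒ negate
  λ: 21 + 1.266/60 = 21.0211000
  W → negative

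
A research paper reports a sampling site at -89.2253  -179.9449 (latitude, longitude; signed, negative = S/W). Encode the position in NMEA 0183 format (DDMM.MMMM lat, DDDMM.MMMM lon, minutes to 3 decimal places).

8913.518,S / 17956.694,W

Latitude is negative → S; |value| = 89.225300
φ: minutes = (89.225300 − 89) × 60 = 13.51800
Longitude is negative → W; |value| = 179.944900
λ: minutes = (179.944900 − 179) × 60 = 56.69400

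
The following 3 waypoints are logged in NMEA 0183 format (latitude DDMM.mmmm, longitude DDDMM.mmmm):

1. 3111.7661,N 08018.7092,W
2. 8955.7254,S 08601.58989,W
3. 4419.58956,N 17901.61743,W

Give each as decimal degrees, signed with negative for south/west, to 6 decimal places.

1. 31.196102, -80.311820
2. -89.928757, -86.026498
3. 44.326493, -179.026957

Point 1:
  φ: degrees = first 2 digits = 31, minutes = 11.7661; 31 + 11.7661/60 = 31.1961017
  N ⇒ keep positive
  Lon: degrees = first 3 digits = 80, minutes = 18.7092; 80 + 18.7092/60 = 80.3118200
  W ⇒ negate
Point 2:
  Latitude: degrees = first 2 digits = 89, minutes = 55.7254; 89 + 55.7254/60 = 89.9287567
  S → negative
  λ: degrees = first 3 digits = 86, minutes = 1.58989; 86 + 1.58989/60 = 86.0264982
  hemisphere W, so the sign is −
Point 3:
  Latitude: degrees = first 2 digits = 44, minutes = 19.58956; 44 + 19.58956/60 = 44.3264927
  N → positive
  Longitude: split at 3 digits → 179° and 1.61743′; 179 + 1.61743/60 = 179.0269572
  W → negative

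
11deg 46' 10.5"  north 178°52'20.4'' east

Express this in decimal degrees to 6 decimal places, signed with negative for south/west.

11.769583, 178.872333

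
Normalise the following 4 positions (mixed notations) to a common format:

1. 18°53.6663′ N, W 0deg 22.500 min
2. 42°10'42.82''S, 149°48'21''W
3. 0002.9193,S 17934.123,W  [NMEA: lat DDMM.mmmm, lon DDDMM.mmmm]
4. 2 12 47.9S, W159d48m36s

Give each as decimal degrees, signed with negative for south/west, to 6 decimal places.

Point 1:
  Latitude: 18 + 53.6663/60 = 18.8944383
  N → positive
  Longitude: 22.5′ = 0.375000°; total 0.3750000
  W → negative
Point 2:
  φ: 42° + 10/60 + 42.82/3600 = 42 + 0.166667 + 0.011894 = 42.1785611
  hemisphere S, so the sign is −
  Lon: 149 + 48/60 + 21/3600 = 149.8058333
  W → negative
Point 3:
  φ: degrees = first 2 digits = 0, minutes = 2.9193; 0 + 2.9193/60 = 0.0486550
  hemisphere S, so the sign is −
  Longitude: split at 3 digits → 179° and 34.123′; 179 + 34.123/60 = 179.5687167
  hemisphere W, so the sign is −
Point 4:
  Lat: 2° + 12/60 + 47.9/3600 = 2 + 0.200000 + 0.013306 = 2.2133056
  S ⇒ negate
  Lon: 159 + 48/60 + 36/3600 = 159.8100000
  W ⇒ negate

1. 18.894438, -0.375000
2. -42.178561, -149.805833
3. -0.048655, -179.568717
4. -2.213306, -159.810000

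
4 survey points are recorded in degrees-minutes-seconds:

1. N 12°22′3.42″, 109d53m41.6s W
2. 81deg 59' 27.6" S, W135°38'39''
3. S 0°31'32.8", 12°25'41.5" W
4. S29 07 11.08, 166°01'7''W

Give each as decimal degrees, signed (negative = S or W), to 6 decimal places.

1. 12.367617, -109.894889
2. -81.991000, -135.644167
3. -0.525778, -12.428194
4. -29.119744, -166.018611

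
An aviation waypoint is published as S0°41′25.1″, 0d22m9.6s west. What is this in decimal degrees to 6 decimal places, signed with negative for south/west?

-0.690306, -0.369333

φ: 0 + 41/60 + 25.1/3600 = 0.6903056
S ⇒ negate
Lon: 0° + 22/60 + 9.6/3600 = 0 + 0.366667 + 0.002667 = 0.3693333
W → negative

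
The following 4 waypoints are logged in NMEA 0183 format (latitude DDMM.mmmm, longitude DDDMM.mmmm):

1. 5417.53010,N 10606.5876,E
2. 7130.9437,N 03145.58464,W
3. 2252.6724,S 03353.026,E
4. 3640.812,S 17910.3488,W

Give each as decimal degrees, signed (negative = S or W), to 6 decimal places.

1. 54.292168, 106.109793
2. 71.515728, -31.759744
3. -22.877873, 33.883767
4. -36.680200, -179.172480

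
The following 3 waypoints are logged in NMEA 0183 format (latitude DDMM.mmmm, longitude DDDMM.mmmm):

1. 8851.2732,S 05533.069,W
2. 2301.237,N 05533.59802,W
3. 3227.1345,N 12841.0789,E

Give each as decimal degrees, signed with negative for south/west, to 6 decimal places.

Point 1:
  φ: degrees = first 2 digits = 88, minutes = 51.2732; 88 + 51.2732/60 = 88.8545533
  S ⇒ negate
  λ: split at 3 digits → 055° and 33.069′; 55 + 33.069/60 = 55.5511500
  W ⇒ negate
Point 2:
  Latitude: split at 2 digits → 23° and 1.237′; 23 + 1.237/60 = 23.0206167
  N ⇒ keep positive
  Longitude: split at 3 digits → 055° and 33.59802′; 55 + 33.59802/60 = 55.5599670
  W → negative
Point 3:
  Latitude: split at 2 digits → 32° and 27.1345′; 32 + 27.1345/60 = 32.4522417
  N ⇒ keep positive
  λ: split at 3 digits → 128° and 41.0789′; 128 + 41.0789/60 = 128.6846483
  E ⇒ keep positive

1. -88.854553, -55.551150
2. 23.020617, -55.559967
3. 32.452242, 128.684648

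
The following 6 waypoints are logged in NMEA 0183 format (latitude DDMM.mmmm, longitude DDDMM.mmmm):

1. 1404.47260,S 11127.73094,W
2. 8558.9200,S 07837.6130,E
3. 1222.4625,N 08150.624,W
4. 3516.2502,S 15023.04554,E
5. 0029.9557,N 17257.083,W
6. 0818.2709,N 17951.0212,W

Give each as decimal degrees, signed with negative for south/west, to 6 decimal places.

Point 1:
  φ: degrees = first 2 digits = 14, minutes = 4.4726; 14 + 4.4726/60 = 14.0745433
  S → negative
  Longitude: split at 3 digits → 111° and 27.73094′; 111 + 27.73094/60 = 111.4621823
  hemisphere W, so the sign is −
Point 2:
  Latitude: split at 2 digits → 85° and 58.92′; 85 + 58.92/60 = 85.9820000
  hemisphere S, so the sign is −
  Lon: split at 3 digits → 078° and 37.613′; 78 + 37.613/60 = 78.6268833
  E → positive
Point 3:
  Latitude: split at 2 digits → 12° and 22.4625′; 12 + 22.4625/60 = 12.3743750
  N → positive
  λ: degrees = first 3 digits = 81, minutes = 50.624; 81 + 50.624/60 = 81.8437333
  hemisphere W, so the sign is −
Point 4:
  Latitude: split at 2 digits → 35° and 16.2502′; 35 + 16.2502/60 = 35.2708367
  S → negative
  Longitude: degrees = first 3 digits = 150, minutes = 23.04554; 150 + 23.04554/60 = 150.3840923
  E → positive
Point 5:
  Latitude: degrees = first 2 digits = 0, minutes = 29.9557; 0 + 29.9557/60 = 0.4992617
  N ⇒ keep positive
  λ: split at 3 digits → 172° and 57.083′; 172 + 57.083/60 = 172.9513833
  W ⇒ negate
Point 6:
  Latitude: split at 2 digits → 08° and 18.2709′; 8 + 18.2709/60 = 8.3045150
  N ⇒ keep positive
  Lon: degrees = first 3 digits = 179, minutes = 51.0212; 179 + 51.0212/60 = 179.8503533
  W → negative

1. -14.074543, -111.462182
2. -85.982000, 78.626883
3. 12.374375, -81.843733
4. -35.270837, 150.384092
5. 0.499262, -172.951383
6. 8.304515, -179.850353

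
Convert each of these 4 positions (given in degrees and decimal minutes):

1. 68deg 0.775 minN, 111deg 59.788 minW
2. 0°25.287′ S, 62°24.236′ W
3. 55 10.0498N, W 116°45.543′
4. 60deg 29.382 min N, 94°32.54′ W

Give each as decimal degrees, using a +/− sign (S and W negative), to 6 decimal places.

1. 68.012917, -111.996467
2. -0.421450, -62.403933
3. 55.167497, -116.759050
4. 60.489700, -94.542333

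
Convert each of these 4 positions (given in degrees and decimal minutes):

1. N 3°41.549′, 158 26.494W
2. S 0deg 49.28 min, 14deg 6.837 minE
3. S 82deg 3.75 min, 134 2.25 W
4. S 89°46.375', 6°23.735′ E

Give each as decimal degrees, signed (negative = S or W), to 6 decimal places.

1. 3.692483, -158.441567
2. -0.821333, 14.113950
3. -82.062500, -134.037500
4. -89.772917, 6.395583

Point 1:
  Lat: 41.549′ = 0.692483°; total 3.6924833
  N ⇒ keep positive
  λ: 158 + 26.494/60 = 158.4415667
  hemisphere W, so the sign is −
Point 2:
  φ: 49.28′ = 0.821333°; total 0.8213333
  S ⇒ negate
  Lon: 14 + 6.837/60 = 14.1139500
  E → positive
Point 3:
  Latitude: 82 + 3.75/60 = 82.0625000
  S ⇒ negate
  Longitude: 134 + 2.25/60 = 134.0375000
  W ⇒ negate
Point 4:
  φ: 46.375′ = 0.772917°; total 89.7729167
  S → negative
  Longitude: 23.735′ = 0.395583°; total 6.3955833
  E → positive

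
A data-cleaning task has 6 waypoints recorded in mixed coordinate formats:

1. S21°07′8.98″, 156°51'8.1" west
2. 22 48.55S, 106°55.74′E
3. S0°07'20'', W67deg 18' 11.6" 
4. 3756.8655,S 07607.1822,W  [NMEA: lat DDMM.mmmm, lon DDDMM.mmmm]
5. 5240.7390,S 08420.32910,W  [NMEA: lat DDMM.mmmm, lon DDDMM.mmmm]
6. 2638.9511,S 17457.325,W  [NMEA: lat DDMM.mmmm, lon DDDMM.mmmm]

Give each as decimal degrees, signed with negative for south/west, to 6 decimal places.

1. -21.119161, -156.852250
2. -22.809167, 106.929000
3. -0.122222, -67.303222
4. -37.947758, -76.119703
5. -52.678983, -84.338818
6. -26.649185, -174.955417

Point 1:
  Latitude: 7′ + 8.98″ = 7.14967′; 21 + 7.14967/60 = 21.1191611
  hemisphere S, so the sign is −
  Lon: 156° + 51/60 + 8.1/3600 = 156 + 0.850000 + 0.002250 = 156.8522500
  hemisphere W, so the sign is −
Point 2:
  φ: 48.55′ = 0.809167°; total 22.8091667
  hemisphere S, so the sign is −
  Longitude: 55.74′ = 0.929000°; total 106.9290000
  E → positive
Point 3:
  Lat: 0 + 7/60 + 20/3600 = 0.1222222
  S → negative
  Lon: 18′ + 11.6″ = 18.19333′; 67 + 18.19333/60 = 67.3032222
  W ⇒ negate
Point 4:
  Lat: degrees = first 2 digits = 37, minutes = 56.8655; 37 + 56.8655/60 = 37.9477583
  S ⇒ negate
  λ: degrees = first 3 digits = 76, minutes = 7.1822; 76 + 7.1822/60 = 76.1197033
  hemisphere W, so the sign is −
Point 5:
  Lat: degrees = first 2 digits = 52, minutes = 40.739; 52 + 40.739/60 = 52.6789833
  S → negative
  Lon: split at 3 digits → 084° and 20.3291′; 84 + 20.3291/60 = 84.3388183
  W → negative
Point 6:
  φ: split at 2 digits → 26° and 38.9511′; 26 + 38.9511/60 = 26.6491850
  S → negative
  Lon: split at 3 digits → 174° and 57.325′; 174 + 57.325/60 = 174.9554167
  hemisphere W, so the sign is −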